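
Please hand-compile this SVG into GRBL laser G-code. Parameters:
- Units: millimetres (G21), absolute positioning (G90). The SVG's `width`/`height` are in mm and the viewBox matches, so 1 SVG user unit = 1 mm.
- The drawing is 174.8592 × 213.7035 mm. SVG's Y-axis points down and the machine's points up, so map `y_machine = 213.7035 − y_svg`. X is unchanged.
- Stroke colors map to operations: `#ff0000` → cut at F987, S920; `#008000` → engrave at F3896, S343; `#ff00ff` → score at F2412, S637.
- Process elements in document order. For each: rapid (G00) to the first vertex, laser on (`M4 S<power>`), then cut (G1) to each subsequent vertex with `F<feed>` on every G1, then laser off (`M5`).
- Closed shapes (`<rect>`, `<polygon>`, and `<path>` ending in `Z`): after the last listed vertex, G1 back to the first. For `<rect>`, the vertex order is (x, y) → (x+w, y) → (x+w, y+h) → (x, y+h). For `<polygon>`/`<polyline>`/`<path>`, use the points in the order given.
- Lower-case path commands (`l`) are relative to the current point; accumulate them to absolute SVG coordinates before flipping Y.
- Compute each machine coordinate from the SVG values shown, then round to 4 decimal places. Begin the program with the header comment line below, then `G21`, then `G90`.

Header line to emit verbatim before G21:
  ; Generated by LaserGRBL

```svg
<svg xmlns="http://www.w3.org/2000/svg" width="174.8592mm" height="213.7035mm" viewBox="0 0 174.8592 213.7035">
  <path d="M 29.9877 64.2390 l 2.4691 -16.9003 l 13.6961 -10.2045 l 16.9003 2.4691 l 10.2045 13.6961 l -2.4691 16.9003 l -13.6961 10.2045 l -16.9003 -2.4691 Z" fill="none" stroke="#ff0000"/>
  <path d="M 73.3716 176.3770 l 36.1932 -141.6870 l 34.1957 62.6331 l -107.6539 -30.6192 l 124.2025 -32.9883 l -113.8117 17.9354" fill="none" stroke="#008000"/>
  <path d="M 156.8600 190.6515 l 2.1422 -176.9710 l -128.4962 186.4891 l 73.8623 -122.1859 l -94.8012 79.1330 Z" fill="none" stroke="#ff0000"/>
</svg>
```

; Generated by LaserGRBL
G21
G90
G00 X29.9877 Y149.4645
M4 S920
G1 X32.4568 Y166.3648 F987
G1 X46.1529 Y176.5693 F987
G1 X63.0532 Y174.1002 F987
G1 X73.2577 Y160.4041 F987
G1 X70.7886 Y143.5038 F987
G1 X57.0925 Y133.2993 F987
G1 X40.1922 Y135.7684 F987
G1 X29.9877 Y149.4645 F987
M5
G00 X73.3716 Y37.3265
M4 S343
G1 X109.5648 Y179.0135 F3896
G1 X143.7605 Y116.3804 F3896
G1 X36.1066 Y146.9996 F3896
G1 X160.3091 Y179.9879 F3896
G1 X46.4974 Y162.0525 F3896
M5
G00 X156.8600 Y23.0520
M4 S920
G1 X159.0022 Y200.0230 F987
G1 X30.5060 Y13.5339 F987
G1 X104.3683 Y135.7198 F987
G1 X9.5671 Y56.5868 F987
G1 X156.8600 Y23.0520 F987
M5

viewBox `0 0 174.8592 213.7035` with mm width/height → 1 unit = 1 mm. Flip: y_m = 213.7035 − y_svg.

**Shape 1** — `<path>` regular polygon, stroke `#ff0000` → cut (S920, F987). Machine vertices: (29.9877,149.4645) → (32.4568,166.3648) → (46.1529,176.5693) → (63.0532,174.1002) → (73.2577,160.4041) → (70.7886,143.5038) → (57.0925,133.2993) → (40.1922,135.7684) → (29.9877,149.4645). Closed: final G1 returns to the first vertex.

**Shape 2** — `<path>` open polyline, stroke `#008000` → engrave (S343, F3896). Machine vertices: (73.3716,37.3265) → (109.5648,179.0135) → (143.7605,116.3804) → (36.1066,146.9996) → (160.3091,179.9879) → (46.4974,162.0525). Open path.

**Shape 3** — `<path>` closed polygon, stroke `#ff0000` → cut (S920, F987). Machine vertices: (156.8600,23.0520) → (159.0022,200.0230) → (30.5060,13.5339) → (104.3683,135.7198) → (9.5671,56.5868) → (156.8600,23.0520). Closed: final G1 returns to the first vertex.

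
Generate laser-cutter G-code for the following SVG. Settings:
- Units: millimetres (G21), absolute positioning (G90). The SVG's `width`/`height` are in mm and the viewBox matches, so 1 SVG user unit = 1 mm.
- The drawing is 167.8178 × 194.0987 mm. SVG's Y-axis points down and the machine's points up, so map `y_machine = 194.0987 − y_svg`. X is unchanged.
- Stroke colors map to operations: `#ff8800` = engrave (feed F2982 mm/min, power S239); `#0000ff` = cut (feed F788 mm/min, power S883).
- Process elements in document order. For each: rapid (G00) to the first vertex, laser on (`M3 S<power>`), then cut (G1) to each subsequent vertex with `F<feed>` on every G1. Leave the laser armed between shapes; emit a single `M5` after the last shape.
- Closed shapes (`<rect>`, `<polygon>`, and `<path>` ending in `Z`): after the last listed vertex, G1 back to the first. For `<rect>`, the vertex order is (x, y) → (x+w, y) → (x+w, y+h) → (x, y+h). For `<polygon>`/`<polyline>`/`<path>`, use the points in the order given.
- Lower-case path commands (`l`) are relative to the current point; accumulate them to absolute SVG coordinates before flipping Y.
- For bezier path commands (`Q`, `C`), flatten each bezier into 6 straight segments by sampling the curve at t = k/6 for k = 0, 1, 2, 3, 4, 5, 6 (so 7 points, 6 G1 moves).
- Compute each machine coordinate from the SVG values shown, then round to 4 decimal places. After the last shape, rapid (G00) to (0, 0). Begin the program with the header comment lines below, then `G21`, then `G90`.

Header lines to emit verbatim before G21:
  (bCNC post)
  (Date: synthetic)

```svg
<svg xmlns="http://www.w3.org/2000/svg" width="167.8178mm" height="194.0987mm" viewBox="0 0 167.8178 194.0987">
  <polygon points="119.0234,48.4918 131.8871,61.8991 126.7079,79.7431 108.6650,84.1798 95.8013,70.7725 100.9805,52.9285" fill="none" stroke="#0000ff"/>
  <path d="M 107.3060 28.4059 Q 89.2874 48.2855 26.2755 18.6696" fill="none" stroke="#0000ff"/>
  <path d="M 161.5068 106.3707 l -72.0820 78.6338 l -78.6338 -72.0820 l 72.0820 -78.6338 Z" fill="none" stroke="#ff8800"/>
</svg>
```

(bCNC post)
(Date: synthetic)
G21
G90
G00 X119.0234 Y145.6069
M3 S883
G1 X131.8871 Y132.1996 F788
G1 X126.7079 Y114.3556 F788
G1 X108.6650 Y109.9189 F788
G1 X95.8013 Y123.3262 F788
G1 X100.9805 Y141.1702 F788
G1 X119.0234 Y145.6069 F788
G00 X107.3060 Y165.6928
M3 S883
G1 X100.0500 Y160.4411 F788
G1 X90.2943 Y157.9392 F788
G1 X78.0391 Y158.1871 F788
G1 X63.2842 Y161.1847 F788
G1 X46.0297 Y166.9320 F788
G1 X26.2755 Y175.4291 F788
G00 X161.5068 Y87.7280
M3 S239
G1 X89.4248 Y9.0942 F2982
G1 X10.7910 Y81.1762 F2982
G1 X82.8730 Y159.8100 F2982
G1 X161.5068 Y87.7280 F2982
M5
G00 X0.0000 Y0.0000

viewBox `0 0 167.8178 194.0987` with mm width/height → 1 unit = 1 mm. Flip: y_m = 194.0987 − y_svg.

**Shape 1** — `<polygon>` regular polygon, stroke `#0000ff` → cut (S883, F788). Machine vertices: (119.0234,145.6069) → (131.8871,132.1996) → (126.7079,114.3556) → (108.6650,109.9189) → (95.8013,123.3262) → (100.9805,141.1702) → (119.0234,145.6069). Closed: final G1 returns to the first vertex.

**Shape 2** — `<path>` quadratic bezier, stroke `#0000ff` → cut (S883, F788). Control points (SVG): P0=(107.3060,28.4059), P1=(89.2874,48.2855), P2=(26.2755,18.6696); sampled at t=k/6. Machine vertices: (107.3060,165.6928) → (100.0500,160.4411) → (90.2943,157.9392) → (78.0391,158.1871) → (63.2842,161.1847) → (46.0297,166.9320) → (26.2755,175.4291). Open path.

**Shape 3** — `<path>` regular polygon, stroke `#ff8800` → engrave (S239, F2982). Machine vertices: (161.5068,87.7280) → (89.4248,9.0942) → (10.7910,81.1762) → (82.8730,159.8100) → (161.5068,87.7280). Closed: final G1 returns to the first vertex.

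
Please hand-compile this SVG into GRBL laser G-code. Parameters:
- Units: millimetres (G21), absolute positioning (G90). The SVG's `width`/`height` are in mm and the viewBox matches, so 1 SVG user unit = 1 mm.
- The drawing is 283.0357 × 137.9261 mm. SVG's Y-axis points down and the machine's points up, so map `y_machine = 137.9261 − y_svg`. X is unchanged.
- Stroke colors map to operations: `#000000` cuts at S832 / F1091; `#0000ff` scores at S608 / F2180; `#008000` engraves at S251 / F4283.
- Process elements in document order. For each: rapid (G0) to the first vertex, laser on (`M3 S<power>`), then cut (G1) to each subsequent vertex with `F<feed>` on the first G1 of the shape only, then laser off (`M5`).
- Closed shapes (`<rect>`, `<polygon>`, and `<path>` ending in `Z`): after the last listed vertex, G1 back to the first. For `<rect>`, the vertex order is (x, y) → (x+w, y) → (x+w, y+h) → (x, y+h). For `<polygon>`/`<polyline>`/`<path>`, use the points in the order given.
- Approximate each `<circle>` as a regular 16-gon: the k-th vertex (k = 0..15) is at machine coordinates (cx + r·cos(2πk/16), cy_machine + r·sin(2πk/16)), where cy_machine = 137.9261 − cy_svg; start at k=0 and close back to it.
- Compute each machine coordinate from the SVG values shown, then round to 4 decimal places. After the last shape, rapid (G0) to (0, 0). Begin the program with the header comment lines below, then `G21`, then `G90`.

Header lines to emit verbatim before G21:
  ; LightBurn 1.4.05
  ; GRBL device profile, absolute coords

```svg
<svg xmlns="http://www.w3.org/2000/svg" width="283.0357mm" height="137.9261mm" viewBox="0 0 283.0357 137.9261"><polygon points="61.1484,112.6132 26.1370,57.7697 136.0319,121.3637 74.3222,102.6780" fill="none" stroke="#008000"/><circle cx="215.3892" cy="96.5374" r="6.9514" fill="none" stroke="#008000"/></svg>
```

Since the viewBox matches the mm dimensions, user units are millimetres directly. The only transform is the Y-flip y_m = 137.9261 − y_svg.

Shape 1 is a closed polygon drawn with `<polygon>`. Its stroke #008000 means engrave at S251, F4283. After flipping Y the toolpath is (61.1484,25.3129) → (26.1370,80.1564) → (136.0319,16.5624) → (74.3222,35.2481) → (61.1484,25.3129), returning to the start.

Shape 2 is a circle drawn with `<circle>`. Its stroke #008000 means engrave at S251, F4283. After flipping Y the toolpath is (222.3406,41.3887) → (221.8115,44.0489) → (220.3046,46.3041) → (218.0494,47.8110) → (215.3892,48.3401) → (212.7290,47.8110) → (210.4738,46.3041) → (208.9669,44.0489) → (208.4378,41.3887) → (208.9669,38.7285) → (210.4738,36.4733) → (212.7290,34.9664) → (215.3892,34.4373) → (218.0494,34.9664) → (220.3046,36.4733) → (221.8115,38.7285) → (222.3406,41.3887), returning to the start.

; LightBurn 1.4.05
; GRBL device profile, absolute coords
G21
G90
G0 X61.1484 Y25.3129
M3 S251
G1 X26.1370 Y80.1564 F4283
G1 X136.0319 Y16.5624
G1 X74.3222 Y35.2481
G1 X61.1484 Y25.3129
M5
G0 X222.3406 Y41.3887
M3 S251
G1 X221.8115 Y44.0489 F4283
G1 X220.3046 Y46.3041
G1 X218.0494 Y47.8110
G1 X215.3892 Y48.3401
G1 X212.7290 Y47.8110
G1 X210.4738 Y46.3041
G1 X208.9669 Y44.0489
G1 X208.4378 Y41.3887
G1 X208.9669 Y38.7285
G1 X210.4738 Y36.4733
G1 X212.7290 Y34.9664
G1 X215.3892 Y34.4373
G1 X218.0494 Y34.9664
G1 X220.3046 Y36.4733
G1 X221.8115 Y38.7285
G1 X222.3406 Y41.3887
M5
G0 X0.0000 Y0.0000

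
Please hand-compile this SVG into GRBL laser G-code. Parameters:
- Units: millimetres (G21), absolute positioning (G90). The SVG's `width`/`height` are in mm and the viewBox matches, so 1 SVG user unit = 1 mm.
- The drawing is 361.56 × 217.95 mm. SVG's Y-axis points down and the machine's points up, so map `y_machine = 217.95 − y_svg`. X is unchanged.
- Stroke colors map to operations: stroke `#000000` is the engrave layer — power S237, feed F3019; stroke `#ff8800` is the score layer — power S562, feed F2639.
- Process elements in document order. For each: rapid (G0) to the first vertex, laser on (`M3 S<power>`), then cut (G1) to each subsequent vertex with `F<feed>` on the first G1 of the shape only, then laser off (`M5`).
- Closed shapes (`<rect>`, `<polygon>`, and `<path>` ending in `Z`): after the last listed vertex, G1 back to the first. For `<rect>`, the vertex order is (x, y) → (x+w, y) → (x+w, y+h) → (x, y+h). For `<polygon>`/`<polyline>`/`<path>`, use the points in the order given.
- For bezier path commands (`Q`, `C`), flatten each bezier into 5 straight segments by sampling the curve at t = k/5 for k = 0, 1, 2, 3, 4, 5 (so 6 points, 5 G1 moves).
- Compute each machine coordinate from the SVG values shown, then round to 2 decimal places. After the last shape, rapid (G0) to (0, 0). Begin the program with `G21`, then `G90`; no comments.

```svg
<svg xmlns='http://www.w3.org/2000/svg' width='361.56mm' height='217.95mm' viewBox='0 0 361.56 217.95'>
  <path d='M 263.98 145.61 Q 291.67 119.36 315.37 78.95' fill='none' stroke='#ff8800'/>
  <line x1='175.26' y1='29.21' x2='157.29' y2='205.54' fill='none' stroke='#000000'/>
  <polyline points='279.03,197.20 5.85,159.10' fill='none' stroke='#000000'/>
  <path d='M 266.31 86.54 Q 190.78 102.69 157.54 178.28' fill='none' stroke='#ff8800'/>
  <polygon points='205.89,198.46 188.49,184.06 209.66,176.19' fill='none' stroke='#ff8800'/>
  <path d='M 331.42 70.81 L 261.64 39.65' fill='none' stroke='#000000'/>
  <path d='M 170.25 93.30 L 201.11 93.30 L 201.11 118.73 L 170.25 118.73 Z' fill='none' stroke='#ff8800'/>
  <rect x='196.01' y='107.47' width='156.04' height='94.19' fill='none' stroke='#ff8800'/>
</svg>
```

G21
G90
G0 X263.98 Y72.34
M3 S562
G1 X274.90 Y83.41 F2639
G1 X285.49 Y95.61
G1 X295.77 Y108.94
G1 X305.73 Y123.40
G1 X315.37 Y139.00
M5
G0 X175.26 Y188.74
M3 S237
G1 X157.29 Y12.41 F3019
M5
G0 X279.03 Y20.75
M3 S237
G1 X5.85 Y58.85 F3019
M5
G0 X266.31 Y131.41
M3 S562
G1 X237.79 Y122.57 F2639
G1 X212.65 Y108.98
G1 X190.90 Y90.63
G1 X172.53 Y67.53
G1 X157.54 Y39.67
M5
G0 X205.89 Y19.49
M3 S562
G1 X188.49 Y33.89 F2639
G1 X209.66 Y41.76
G1 X205.89 Y19.49
M5
G0 X331.42 Y147.14
M3 S237
G1 X261.64 Y178.30 F3019
M5
G0 X170.25 Y124.65
M3 S562
G1 X201.11 Y124.65 F2639
G1 X201.11 Y99.22
G1 X170.25 Y99.22
G1 X170.25 Y124.65
M5
G0 X196.01 Y110.48
M3 S562
G1 X352.05 Y110.48 F2639
G1 X352.05 Y16.29
G1 X196.01 Y16.29
G1 X196.01 Y110.48
M5
G0 X0.00 Y0.00

Since the viewBox matches the mm dimensions, user units are millimetres directly. The only transform is the Y-flip y_m = 217.95 − y_svg.

Shape 1 is a quadratic bezier drawn with `<path>`. Its stroke #ff8800 means score at S562, F2639. After flipping Y the toolpath is (263.98,72.34) → (274.90,83.41) → (285.49,95.61) → (295.77,108.94) → (305.73,123.40) → (315.37,139.00).

Shape 2 is a line segment drawn with `<line>`. Its stroke #000000 means engrave at S237, F3019. After flipping Y the toolpath is (175.26,188.74) → (157.29,12.41).

Shape 3 is a line segment drawn with `<polyline>`. Its stroke #000000 means engrave at S237, F3019. After flipping Y the toolpath is (279.03,20.75) → (5.85,58.85).

Shape 4 is a quadratic bezier drawn with `<path>`. Its stroke #ff8800 means score at S562, F2639. After flipping Y the toolpath is (266.31,131.41) → (237.79,122.57) → (212.65,108.98) → (190.90,90.63) → (172.53,67.53) → (157.54,39.67).

Shape 5 is a regular polygon drawn with `<polygon>`. Its stroke #ff8800 means score at S562, F2639. After flipping Y the toolpath is (205.89,19.49) → (188.49,33.89) → (209.66,41.76) → (205.89,19.49), returning to the start.

Shape 6 is a line segment drawn with `<path>`. Its stroke #000000 means engrave at S237, F3019. After flipping Y the toolpath is (331.42,147.14) → (261.64,178.30).

Shape 7 is a rectangle drawn with `<path>`. Its stroke #ff8800 means score at S562, F2639. After flipping Y the toolpath is (170.25,124.65) → (201.11,124.65) → (201.11,99.22) → (170.25,99.22) → (170.25,124.65), returning to the start.

Shape 8 is a rectangle drawn with `<rect>`. Its stroke #ff8800 means score at S562, F2639. After flipping Y the toolpath is (196.01,110.48) → (352.05,110.48) → (352.05,16.29) → (196.01,16.29) → (196.01,110.48), returning to the start.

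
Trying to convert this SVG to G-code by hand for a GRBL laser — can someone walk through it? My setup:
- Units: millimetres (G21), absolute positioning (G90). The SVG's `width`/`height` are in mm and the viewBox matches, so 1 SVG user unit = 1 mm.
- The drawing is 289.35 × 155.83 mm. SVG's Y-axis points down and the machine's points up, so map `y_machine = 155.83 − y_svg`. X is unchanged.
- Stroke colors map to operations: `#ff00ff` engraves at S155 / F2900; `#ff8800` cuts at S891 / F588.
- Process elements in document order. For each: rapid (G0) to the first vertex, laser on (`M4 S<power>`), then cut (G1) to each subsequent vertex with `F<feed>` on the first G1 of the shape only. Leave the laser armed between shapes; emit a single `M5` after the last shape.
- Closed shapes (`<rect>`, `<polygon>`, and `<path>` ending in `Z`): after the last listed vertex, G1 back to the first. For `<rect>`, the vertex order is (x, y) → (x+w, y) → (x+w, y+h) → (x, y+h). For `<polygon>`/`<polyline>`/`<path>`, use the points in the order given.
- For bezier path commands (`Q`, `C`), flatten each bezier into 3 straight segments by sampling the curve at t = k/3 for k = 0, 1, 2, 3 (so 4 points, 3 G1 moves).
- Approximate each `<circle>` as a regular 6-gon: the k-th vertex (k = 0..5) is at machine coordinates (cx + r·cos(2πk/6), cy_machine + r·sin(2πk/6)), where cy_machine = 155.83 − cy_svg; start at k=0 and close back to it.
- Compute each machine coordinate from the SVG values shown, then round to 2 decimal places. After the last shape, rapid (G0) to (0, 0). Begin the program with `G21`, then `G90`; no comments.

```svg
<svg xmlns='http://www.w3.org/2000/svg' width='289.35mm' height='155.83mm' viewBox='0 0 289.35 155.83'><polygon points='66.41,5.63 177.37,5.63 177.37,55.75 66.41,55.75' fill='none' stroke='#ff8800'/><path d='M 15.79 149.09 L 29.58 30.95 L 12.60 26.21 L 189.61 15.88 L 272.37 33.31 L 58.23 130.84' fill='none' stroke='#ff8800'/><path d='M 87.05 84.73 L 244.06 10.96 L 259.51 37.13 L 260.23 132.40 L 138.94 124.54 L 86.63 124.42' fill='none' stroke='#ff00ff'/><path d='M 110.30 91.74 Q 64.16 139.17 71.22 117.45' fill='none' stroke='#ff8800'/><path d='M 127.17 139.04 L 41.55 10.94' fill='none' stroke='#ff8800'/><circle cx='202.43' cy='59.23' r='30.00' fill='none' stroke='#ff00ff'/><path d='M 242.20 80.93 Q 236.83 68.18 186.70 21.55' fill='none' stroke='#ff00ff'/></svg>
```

1 u = 1 mm; y_m = 155.83 − y.

[1] `<polygon>` rectangle, #ff8800→cut S891 F588: (66.41,150.20) → (177.37,150.20) → (177.37,100.08) → (66.41,100.08) → (66.41,150.20) (closed)

[2] `<path>` open polyline, #ff8800→cut S891 F588: (15.79,6.74) → (29.58,124.88) → (12.60,129.62) → (189.61,139.95) → (272.37,122.52) → (58.23,24.99)

[3] `<path>` open polyline, #ff00ff→engrave S155 F2900: (87.05,71.10) → (244.06,144.87) → (259.51,118.70) → (260.23,23.43) → (138.94,31.29) → (86.63,31.41)

[4] `<path>` quadratic bezier, #ff8800→cut S891 F588: (110.30,64.09) → (85.45,40.15) → (72.42,31.58) → (71.22,38.38)

[5] `<path>` line segment, #ff8800→cut S891 F588: (127.17,16.79) → (41.55,144.89)

[6] `<circle>` circle, #ff00ff→engrave S155 F2900: (232.43,96.60) → (217.43,122.58) → (187.43,122.58) → (172.43,96.60) → (187.43,70.62) → (217.43,70.62) → (232.43,96.60) (closed)

[7] `<path>` quadratic bezier, #ff00ff→engrave S155 F2900: (242.20,74.90) → (233.65,87.16) → (215.15,106.96) → (186.70,134.28)

G21
G90
G0 X66.41 Y150.20
M4 S891
G1 X177.37 Y150.20 F588
G1 X177.37 Y100.08
G1 X66.41 Y100.08
G1 X66.41 Y150.20
G0 X15.79 Y6.74
M4 S891
G1 X29.58 Y124.88 F588
G1 X12.60 Y129.62
G1 X189.61 Y139.95
G1 X272.37 Y122.52
G1 X58.23 Y24.99
G0 X87.05 Y71.10
M4 S155
G1 X244.06 Y144.87 F2900
G1 X259.51 Y118.70
G1 X260.23 Y23.43
G1 X138.94 Y31.29
G1 X86.63 Y31.41
G0 X110.30 Y64.09
M4 S891
G1 X85.45 Y40.15 F588
G1 X72.42 Y31.58
G1 X71.22 Y38.38
G0 X127.17 Y16.79
M4 S891
G1 X41.55 Y144.89 F588
G0 X232.43 Y96.60
M4 S155
G1 X217.43 Y122.58 F2900
G1 X187.43 Y122.58
G1 X172.43 Y96.60
G1 X187.43 Y70.62
G1 X217.43 Y70.62
G1 X232.43 Y96.60
G0 X242.20 Y74.90
M4 S155
G1 X233.65 Y87.16 F2900
G1 X215.15 Y106.96
G1 X186.70 Y134.28
M5
G0 X0.00 Y0.00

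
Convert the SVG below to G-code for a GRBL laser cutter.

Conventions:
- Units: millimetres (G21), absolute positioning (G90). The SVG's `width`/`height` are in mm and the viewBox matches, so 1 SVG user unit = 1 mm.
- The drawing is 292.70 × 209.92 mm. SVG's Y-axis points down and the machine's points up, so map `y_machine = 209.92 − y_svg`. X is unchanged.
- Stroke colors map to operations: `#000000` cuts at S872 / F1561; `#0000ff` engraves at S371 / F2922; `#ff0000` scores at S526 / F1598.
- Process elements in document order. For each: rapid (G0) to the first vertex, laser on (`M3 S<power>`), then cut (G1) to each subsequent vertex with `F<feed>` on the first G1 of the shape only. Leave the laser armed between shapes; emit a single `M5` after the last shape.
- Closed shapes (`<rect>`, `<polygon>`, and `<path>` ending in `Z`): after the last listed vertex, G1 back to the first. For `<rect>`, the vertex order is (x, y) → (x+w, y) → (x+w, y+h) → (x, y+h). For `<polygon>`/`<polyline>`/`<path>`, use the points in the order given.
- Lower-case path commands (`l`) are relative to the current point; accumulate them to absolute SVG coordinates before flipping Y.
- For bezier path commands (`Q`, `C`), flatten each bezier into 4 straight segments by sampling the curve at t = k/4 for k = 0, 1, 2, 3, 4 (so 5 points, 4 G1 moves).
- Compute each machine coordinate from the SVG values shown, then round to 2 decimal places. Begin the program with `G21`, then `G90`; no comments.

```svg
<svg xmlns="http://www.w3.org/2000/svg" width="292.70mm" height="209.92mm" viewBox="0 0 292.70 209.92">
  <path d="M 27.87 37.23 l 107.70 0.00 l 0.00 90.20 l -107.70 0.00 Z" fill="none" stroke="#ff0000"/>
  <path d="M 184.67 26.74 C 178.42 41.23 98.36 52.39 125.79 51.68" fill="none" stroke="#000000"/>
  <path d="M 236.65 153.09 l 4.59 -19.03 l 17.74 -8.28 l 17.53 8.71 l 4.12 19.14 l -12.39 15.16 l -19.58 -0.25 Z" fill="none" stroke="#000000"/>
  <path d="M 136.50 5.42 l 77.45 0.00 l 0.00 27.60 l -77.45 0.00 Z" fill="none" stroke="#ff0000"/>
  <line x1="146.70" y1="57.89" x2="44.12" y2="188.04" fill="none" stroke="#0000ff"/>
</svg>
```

G21
G90
G0 X27.87 Y172.69
M3 S526
G1 X135.57 Y172.69 F1598
G1 X135.57 Y82.49
G1 X27.87 Y82.49
G1 X27.87 Y172.69
G0 X184.67 Y183.18
M3 S872
G1 X168.98 Y173.07 F1561
G1 X142.60 Y165.01
G1 X122.54 Y159.80
G1 X125.79 Y158.24
G0 X236.65 Y56.83
M3 S872
G1 X241.24 Y75.86 F1561
G1 X258.98 Y84.14
G1 X276.51 Y75.43
G1 X280.63 Y56.29
G1 X268.24 Y41.13
G1 X248.66 Y41.38
G1 X236.65 Y56.83
G0 X136.50 Y204.50
M3 S526
G1 X213.95 Y204.50 F1598
G1 X213.95 Y176.90
G1 X136.50 Y176.90
G1 X136.50 Y204.50
G0 X146.70 Y152.03
M3 S371
G1 X44.12 Y21.88 F2922
M5

viewBox `0 0 292.70 209.92` with mm width/height → 1 unit = 1 mm. Flip: y_m = 209.92 − y_svg.

**Shape 1** — `<path>` rectangle, stroke `#ff0000` → score (S526, F1598). Machine vertices: (27.87,172.69) → (135.57,172.69) → (135.57,82.49) → (27.87,82.49) → (27.87,172.69). Closed: final G1 returns to the first vertex.

**Shape 2** — `<path>` cubic bezier, stroke `#000000` → cut (S872, F1561). Control points (SVG): P0=(184.67,26.74), P1=(178.42,41.23), P2=(98.36,52.39), P3=(125.79,51.68); sampled at t=k/4. Machine vertices: (184.67,183.18) → (168.98,173.07) → (142.60,165.01) → (122.54,159.80) → (125.79,158.24). Open path.

**Shape 3** — `<path>` regular polygon, stroke `#000000` → cut (S872, F1561). Machine vertices: (236.65,56.83) → (241.24,75.86) → (258.98,84.14) → (276.51,75.43) → (280.63,56.29) → (268.24,41.13) → (248.66,41.38) → (236.65,56.83). Closed: final G1 returns to the first vertex.

**Shape 4** — `<path>` rectangle, stroke `#ff0000` → score (S526, F1598). Machine vertices: (136.50,204.50) → (213.95,204.50) → (213.95,176.90) → (136.50,176.90) → (136.50,204.50). Closed: final G1 returns to the first vertex.

**Shape 5** — `<line>` line segment, stroke `#0000ff` → engrave (S371, F2922). Machine vertices: (146.70,152.03) → (44.12,21.88). Open path.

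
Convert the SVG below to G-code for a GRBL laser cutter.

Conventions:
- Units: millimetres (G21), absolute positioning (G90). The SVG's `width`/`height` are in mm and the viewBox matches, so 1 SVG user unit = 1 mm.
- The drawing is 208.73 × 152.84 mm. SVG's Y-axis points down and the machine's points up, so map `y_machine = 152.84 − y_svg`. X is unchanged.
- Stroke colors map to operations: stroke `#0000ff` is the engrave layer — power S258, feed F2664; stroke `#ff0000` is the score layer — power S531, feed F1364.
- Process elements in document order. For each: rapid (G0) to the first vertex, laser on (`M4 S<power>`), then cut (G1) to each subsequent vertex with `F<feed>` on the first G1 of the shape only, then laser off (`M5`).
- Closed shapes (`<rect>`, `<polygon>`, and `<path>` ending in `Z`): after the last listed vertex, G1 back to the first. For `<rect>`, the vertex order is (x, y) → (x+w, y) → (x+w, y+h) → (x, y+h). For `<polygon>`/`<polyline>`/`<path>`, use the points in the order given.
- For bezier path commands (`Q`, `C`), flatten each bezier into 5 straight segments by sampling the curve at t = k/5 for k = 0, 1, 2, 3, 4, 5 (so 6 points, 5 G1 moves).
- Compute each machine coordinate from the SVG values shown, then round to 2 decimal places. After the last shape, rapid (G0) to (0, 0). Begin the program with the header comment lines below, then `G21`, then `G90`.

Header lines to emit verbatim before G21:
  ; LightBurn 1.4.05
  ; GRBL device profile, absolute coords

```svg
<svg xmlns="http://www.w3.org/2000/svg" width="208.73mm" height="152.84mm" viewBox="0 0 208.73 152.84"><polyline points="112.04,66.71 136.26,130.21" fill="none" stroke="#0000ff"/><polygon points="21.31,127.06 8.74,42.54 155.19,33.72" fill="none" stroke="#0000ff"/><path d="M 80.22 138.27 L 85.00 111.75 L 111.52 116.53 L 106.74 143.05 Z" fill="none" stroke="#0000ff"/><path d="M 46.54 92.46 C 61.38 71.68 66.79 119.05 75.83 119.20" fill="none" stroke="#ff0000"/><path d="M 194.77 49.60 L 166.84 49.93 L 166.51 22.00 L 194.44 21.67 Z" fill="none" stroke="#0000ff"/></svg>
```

; LightBurn 1.4.05
; GRBL device profile, absolute coords
G21
G90
G0 X112.04 Y86.13
M4 S258
G1 X136.26 Y22.63 F2664
M5
G0 X21.31 Y25.78
M4 S258
G1 X8.74 Y110.30 F2664
G1 X155.19 Y119.12
G1 X21.31 Y25.78
M5
G0 X80.22 Y14.57
M4 S258
G1 X85.00 Y41.09 F2664
G1 X111.52 Y36.31
G1 X106.74 Y9.79
G1 X80.22 Y14.57
M5
G0 X46.54 Y60.38
M4 S531
G1 X54.42 Y65.59 F1364
G1 X60.66 Y59.99
G1 X65.89 Y49.10
G1 X70.74 Y38.47
G1 X75.83 Y33.64
M5
G0 X194.77 Y103.24
M4 S258
G1 X166.84 Y102.91 F2664
G1 X166.51 Y130.84
G1 X194.44 Y131.17
G1 X194.77 Y103.24
M5
G0 X0.00 Y0.00

viewBox `0 0 208.73 152.84` with mm width/height → 1 unit = 1 mm. Flip: y_m = 152.84 − y_svg.

**Shape 1** — `<polyline>` line segment, stroke `#0000ff` → engrave (S258, F2664). Machine vertices: (112.04,86.13) → (136.26,22.63). Open path.

**Shape 2** — `<polygon>` closed polygon, stroke `#0000ff` → engrave (S258, F2664). Machine vertices: (21.31,25.78) → (8.74,110.30) → (155.19,119.12) → (21.31,25.78). Closed: final G1 returns to the first vertex.

**Shape 3** — `<path>` regular polygon, stroke `#0000ff` → engrave (S258, F2664). Machine vertices: (80.22,14.57) → (85.00,41.09) → (111.52,36.31) → (106.74,9.79) → (80.22,14.57). Closed: final G1 returns to the first vertex.

**Shape 4** — `<path>` cubic bezier, stroke `#ff0000` → score (S531, F1364). Control points (SVG): P0=(46.54,92.46), P1=(61.38,71.68), P2=(66.79,119.05), P3=(75.83,119.20); sampled at t=k/5. Machine vertices: (46.54,60.38) → (54.42,65.59) → (60.66,59.99) → (65.89,49.10) → (70.74,38.47) → (75.83,33.64). Open path.

**Shape 5** — `<path>` regular polygon, stroke `#0000ff` → engrave (S258, F2664). Machine vertices: (194.77,103.24) → (166.84,102.91) → (166.51,130.84) → (194.44,131.17) → (194.77,103.24). Closed: final G1 returns to the first vertex.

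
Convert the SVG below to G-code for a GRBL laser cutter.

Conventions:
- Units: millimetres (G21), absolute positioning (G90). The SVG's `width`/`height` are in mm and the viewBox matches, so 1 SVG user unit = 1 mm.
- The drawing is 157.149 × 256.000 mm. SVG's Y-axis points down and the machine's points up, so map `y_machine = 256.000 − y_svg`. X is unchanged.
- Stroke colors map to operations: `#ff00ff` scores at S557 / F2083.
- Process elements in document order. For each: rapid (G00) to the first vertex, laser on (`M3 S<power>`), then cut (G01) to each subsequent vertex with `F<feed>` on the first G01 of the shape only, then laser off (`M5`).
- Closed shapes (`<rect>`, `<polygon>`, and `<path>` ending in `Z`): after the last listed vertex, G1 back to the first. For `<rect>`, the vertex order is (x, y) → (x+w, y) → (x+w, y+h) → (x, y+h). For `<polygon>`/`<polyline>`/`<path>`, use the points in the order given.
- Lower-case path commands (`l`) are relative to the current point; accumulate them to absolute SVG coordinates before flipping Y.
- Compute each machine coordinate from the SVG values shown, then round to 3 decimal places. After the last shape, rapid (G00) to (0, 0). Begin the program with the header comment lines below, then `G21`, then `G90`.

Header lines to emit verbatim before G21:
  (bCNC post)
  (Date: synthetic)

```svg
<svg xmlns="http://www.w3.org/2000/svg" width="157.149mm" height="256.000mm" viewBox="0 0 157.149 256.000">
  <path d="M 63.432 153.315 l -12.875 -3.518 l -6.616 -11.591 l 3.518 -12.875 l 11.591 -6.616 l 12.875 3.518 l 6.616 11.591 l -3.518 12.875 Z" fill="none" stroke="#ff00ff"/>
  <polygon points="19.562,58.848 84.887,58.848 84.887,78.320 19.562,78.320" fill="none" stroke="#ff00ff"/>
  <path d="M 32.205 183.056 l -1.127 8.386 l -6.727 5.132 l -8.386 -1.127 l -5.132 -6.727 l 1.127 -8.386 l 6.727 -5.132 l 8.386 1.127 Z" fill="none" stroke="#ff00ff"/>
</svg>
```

(bCNC post)
(Date: synthetic)
G21
G90
G00 X63.432 Y102.685
M3 S557
G01 X50.557 Y106.203 F2083
G01 X43.941 Y117.794
G01 X47.459 Y130.669
G01 X59.050 Y137.285
G01 X71.925 Y133.767
G01 X78.541 Y122.176
G01 X75.023 Y109.301
G01 X63.432 Y102.685
M5
G00 X19.562 Y197.152
M3 S557
G01 X84.887 Y197.152 F2083
G01 X84.887 Y177.680
G01 X19.562 Y177.680
G01 X19.562 Y197.152
M5
G00 X32.205 Y72.944
M3 S557
G01 X31.078 Y64.558 F2083
G01 X24.351 Y59.426
G01 X15.965 Y60.553
G01 X10.833 Y67.280
G01 X11.960 Y75.666
G01 X18.687 Y80.798
G01 X27.073 Y79.671
G01 X32.205 Y72.944
M5
G00 X0.000 Y0.000

viewBox `0 0 157.149 256.000` with mm width/height → 1 unit = 1 mm. Flip: y_m = 256.000 − y_svg.

**Shape 1** — `<path>` regular polygon, stroke `#ff00ff` → score (S557, F2083). Machine vertices: (63.432,102.685) → (50.557,106.203) → (43.941,117.794) → (47.459,130.669) → (59.050,137.285) → (71.925,133.767) → (78.541,122.176) → (75.023,109.301) → (63.432,102.685). Closed: final G1 returns to the first vertex.

**Shape 2** — `<polygon>` rectangle, stroke `#ff00ff` → score (S557, F2083). Machine vertices: (19.562,197.152) → (84.887,197.152) → (84.887,177.680) → (19.562,177.680) → (19.562,197.152). Closed: final G1 returns to the first vertex.

**Shape 3** — `<path>` regular polygon, stroke `#ff00ff` → score (S557, F2083). Machine vertices: (32.205,72.944) → (31.078,64.558) → (24.351,59.426) → (15.965,60.553) → (10.833,67.280) → (11.960,75.666) → (18.687,80.798) → (27.073,79.671) → (32.205,72.944). Closed: final G1 returns to the first vertex.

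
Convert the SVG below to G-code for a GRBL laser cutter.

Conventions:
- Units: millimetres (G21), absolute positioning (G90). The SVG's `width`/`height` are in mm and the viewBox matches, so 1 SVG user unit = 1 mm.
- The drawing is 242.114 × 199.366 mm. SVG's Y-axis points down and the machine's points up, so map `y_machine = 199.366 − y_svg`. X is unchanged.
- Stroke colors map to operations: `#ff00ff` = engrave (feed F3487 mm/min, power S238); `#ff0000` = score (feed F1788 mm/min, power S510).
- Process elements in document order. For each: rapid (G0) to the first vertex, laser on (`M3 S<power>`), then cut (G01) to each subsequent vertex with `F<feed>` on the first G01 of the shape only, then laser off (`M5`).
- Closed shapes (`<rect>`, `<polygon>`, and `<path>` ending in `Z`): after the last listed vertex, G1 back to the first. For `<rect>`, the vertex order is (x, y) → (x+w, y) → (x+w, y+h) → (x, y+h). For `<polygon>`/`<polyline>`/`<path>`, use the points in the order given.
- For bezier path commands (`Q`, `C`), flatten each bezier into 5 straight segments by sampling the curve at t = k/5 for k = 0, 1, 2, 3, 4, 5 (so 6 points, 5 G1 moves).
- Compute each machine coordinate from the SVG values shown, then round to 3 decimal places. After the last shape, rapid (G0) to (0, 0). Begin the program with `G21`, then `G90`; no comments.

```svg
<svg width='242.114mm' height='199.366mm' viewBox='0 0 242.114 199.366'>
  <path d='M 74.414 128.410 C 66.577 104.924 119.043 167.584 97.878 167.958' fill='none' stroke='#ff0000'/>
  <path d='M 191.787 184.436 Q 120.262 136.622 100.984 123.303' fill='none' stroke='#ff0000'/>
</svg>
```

G21
G90
G0 X74.414 Y70.956
M3 S510
G01 X75.877 Y75.898 F1788
G01 X85.383 Y67.289
G01 X96.505 Y52.254
G01 X102.813 Y37.919
G01 X97.878 Y31.408
M5
G0 X191.787 Y14.930
M3 S510
G01 X165.267 Y32.676 F1788
G01 X142.927 Y47.662
G01 X124.766 Y59.889
G01 X110.785 Y69.356
G01 X100.984 Y76.063
M5
G0 X0.000 Y0.000

1 u = 1 mm; y_m = 199.366 − y.

[1] `<path>` cubic bezier, #ff0000→score S510 F1788: (74.414,70.956) → (75.877,75.898) → (85.383,67.289) → (96.505,52.254) → (102.813,37.919) → (97.878,31.408)

[2] `<path>` quadratic bezier, #ff0000→score S510 F1788: (191.787,14.930) → (165.267,32.676) → (142.927,47.662) → (124.766,59.889) → (110.785,69.356) → (100.984,76.063)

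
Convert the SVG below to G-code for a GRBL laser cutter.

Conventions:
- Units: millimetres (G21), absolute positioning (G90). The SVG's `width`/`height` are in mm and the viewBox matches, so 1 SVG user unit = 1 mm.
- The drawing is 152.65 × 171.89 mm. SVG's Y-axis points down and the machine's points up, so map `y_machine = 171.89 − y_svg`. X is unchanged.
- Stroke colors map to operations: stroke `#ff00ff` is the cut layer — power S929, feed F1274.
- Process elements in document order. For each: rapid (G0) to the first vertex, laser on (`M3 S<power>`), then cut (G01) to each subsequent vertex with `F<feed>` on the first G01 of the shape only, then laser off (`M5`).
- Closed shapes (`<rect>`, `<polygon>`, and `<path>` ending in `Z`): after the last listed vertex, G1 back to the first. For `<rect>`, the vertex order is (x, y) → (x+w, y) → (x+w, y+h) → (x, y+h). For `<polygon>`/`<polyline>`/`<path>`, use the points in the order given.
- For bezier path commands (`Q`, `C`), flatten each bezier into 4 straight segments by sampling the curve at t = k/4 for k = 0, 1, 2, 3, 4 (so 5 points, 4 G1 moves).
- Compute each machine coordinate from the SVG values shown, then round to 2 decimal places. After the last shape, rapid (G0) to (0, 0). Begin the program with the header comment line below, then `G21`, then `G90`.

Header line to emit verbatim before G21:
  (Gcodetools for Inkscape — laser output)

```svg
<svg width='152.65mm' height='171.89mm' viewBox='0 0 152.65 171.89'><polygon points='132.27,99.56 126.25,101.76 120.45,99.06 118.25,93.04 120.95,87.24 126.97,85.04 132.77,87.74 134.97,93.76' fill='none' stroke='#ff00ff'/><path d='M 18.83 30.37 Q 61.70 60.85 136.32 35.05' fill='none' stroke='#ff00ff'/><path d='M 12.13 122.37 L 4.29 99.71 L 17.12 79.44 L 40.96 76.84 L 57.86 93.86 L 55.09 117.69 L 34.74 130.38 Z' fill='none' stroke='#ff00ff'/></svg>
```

(Gcodetools for Inkscape — laser output)
G21
G90
G0 X132.27 Y72.33
M3 S929
G01 X126.25 Y70.13 F1274
G01 X120.45 Y72.83
G01 X118.25 Y78.85
G01 X120.95 Y84.65
G01 X126.97 Y86.85
G01 X132.77 Y84.15
G01 X134.97 Y78.13
G01 X132.27 Y72.33
M5
G0 X18.83 Y141.52
M3 S929
G01 X42.25 Y129.80 F1274
G01 X69.64 Y125.11
G01 X100.99 Y127.46
G01 X136.32 Y136.84
M5
G0 X12.13 Y49.52
M3 S929
G01 X4.29 Y72.18 F1274
G01 X17.12 Y92.45
G01 X40.96 Y95.05
G01 X57.86 Y78.03
G01 X55.09 Y54.20
G01 X34.74 Y41.51
G01 X12.13 Y49.52
M5
G0 X0.00 Y0.00

Since the viewBox matches the mm dimensions, user units are millimetres directly. The only transform is the Y-flip y_m = 171.89 − y_svg.

Shape 1 is a regular polygon drawn with `<polygon>`. Its stroke #ff00ff means cut at S929, F1274. After flipping Y the toolpath is (132.27,72.33) → (126.25,70.13) → (120.45,72.83) → (118.25,78.85) → (120.95,84.65) → (126.97,86.85) → (132.77,84.15) → (134.97,78.13) → (132.27,72.33), returning to the start.

Shape 2 is a quadratic bezier drawn with `<path>`. Its stroke #ff00ff means cut at S929, F1274. After flipping Y the toolpath is (18.83,141.52) → (42.25,129.80) → (69.64,125.11) → (100.99,127.46) → (136.32,136.84).

Shape 3 is a regular polygon drawn with `<path>`. Its stroke #ff00ff means cut at S929, F1274. After flipping Y the toolpath is (12.13,49.52) → (4.29,72.18) → (17.12,92.45) → (40.96,95.05) → (57.86,78.03) → (55.09,54.20) → (34.74,41.51) → (12.13,49.52), returning to the start.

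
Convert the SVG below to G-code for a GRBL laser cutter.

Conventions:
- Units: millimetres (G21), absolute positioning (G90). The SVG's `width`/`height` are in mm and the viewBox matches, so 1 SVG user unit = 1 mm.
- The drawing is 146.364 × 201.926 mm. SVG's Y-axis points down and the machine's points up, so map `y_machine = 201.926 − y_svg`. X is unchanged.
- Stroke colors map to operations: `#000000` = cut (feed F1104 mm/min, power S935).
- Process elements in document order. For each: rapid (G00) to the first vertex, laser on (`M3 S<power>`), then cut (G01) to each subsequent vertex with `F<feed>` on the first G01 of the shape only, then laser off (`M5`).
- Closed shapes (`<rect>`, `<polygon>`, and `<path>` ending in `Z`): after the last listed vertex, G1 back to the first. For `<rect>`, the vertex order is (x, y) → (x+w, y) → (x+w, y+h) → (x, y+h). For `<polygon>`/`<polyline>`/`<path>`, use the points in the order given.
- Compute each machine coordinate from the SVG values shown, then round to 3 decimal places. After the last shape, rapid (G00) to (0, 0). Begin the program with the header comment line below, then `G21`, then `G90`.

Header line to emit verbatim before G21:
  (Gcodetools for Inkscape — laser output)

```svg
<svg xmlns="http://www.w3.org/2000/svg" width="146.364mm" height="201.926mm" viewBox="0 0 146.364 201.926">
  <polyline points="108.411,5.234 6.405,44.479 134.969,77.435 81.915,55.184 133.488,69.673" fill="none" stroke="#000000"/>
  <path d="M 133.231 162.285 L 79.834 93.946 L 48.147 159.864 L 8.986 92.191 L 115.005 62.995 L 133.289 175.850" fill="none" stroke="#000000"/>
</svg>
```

viewBox `0 0 146.364 201.926` with mm width/height → 1 unit = 1 mm. Flip: y_m = 201.926 − y_svg.

**Shape 1** — `<polyline>` open polyline, stroke `#000000` → cut (S935, F1104). Machine vertices: (108.411,196.692) → (6.405,157.447) → (134.969,124.491) → (81.915,146.742) → (133.488,132.253). Open path.

**Shape 2** — `<path>` open polyline, stroke `#000000` → cut (S935, F1104). Machine vertices: (133.231,39.641) → (79.834,107.980) → (48.147,42.062) → (8.986,109.735) → (115.005,138.931) → (133.289,26.076). Open path.

(Gcodetools for Inkscape — laser output)
G21
G90
G00 X108.411 Y196.692
M3 S935
G01 X6.405 Y157.447 F1104
G01 X134.969 Y124.491
G01 X81.915 Y146.742
G01 X133.488 Y132.253
M5
G00 X133.231 Y39.641
M3 S935
G01 X79.834 Y107.980 F1104
G01 X48.147 Y42.062
G01 X8.986 Y109.735
G01 X115.005 Y138.931
G01 X133.289 Y26.076
M5
G00 X0.000 Y0.000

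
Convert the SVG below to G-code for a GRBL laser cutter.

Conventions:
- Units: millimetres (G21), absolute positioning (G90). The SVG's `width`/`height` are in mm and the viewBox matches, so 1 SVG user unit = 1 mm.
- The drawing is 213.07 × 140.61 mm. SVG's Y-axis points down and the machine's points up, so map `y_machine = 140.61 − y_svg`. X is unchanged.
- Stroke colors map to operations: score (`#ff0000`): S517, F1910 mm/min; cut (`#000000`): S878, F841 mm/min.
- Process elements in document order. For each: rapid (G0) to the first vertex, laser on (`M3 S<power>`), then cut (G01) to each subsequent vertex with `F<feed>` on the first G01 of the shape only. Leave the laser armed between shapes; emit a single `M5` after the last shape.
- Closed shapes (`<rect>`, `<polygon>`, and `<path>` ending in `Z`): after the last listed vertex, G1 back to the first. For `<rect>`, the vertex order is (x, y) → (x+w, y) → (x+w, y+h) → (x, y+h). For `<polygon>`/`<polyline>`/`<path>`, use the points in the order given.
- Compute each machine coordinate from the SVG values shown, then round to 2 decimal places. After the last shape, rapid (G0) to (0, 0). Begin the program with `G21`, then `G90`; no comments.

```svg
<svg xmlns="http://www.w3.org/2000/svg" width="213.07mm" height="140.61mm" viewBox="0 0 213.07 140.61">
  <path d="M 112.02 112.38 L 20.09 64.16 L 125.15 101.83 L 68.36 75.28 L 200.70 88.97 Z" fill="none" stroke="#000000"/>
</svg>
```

1 u = 1 mm; y_m = 140.61 − y.

[1] `<path>` closed polygon, #000000→cut S878 F841: (112.02,28.23) → (20.09,76.45) → (125.15,38.78) → (68.36,65.33) → (200.70,51.64) → (112.02,28.23) (closed)

G21
G90
G0 X112.02 Y28.23
M3 S878
G01 X20.09 Y76.45 F841
G01 X125.15 Y38.78
G01 X68.36 Y65.33
G01 X200.70 Y51.64
G01 X112.02 Y28.23
M5
G0 X0.00 Y0.00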